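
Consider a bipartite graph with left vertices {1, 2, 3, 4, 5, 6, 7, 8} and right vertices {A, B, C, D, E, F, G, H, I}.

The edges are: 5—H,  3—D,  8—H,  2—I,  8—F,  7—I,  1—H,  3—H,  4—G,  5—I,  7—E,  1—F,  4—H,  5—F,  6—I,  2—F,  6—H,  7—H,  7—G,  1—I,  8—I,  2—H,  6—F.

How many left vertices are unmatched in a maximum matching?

One maximum matching: 1-I, 2-H, 3-D, 4-G, 5-F, 7-E.
The set {1, 2, 5, 6, 8} has only 3 neighbours ({F, H, I}), so by Hall's theorem at most 6 of the 8 left vertices can be matched.
That matches 6 of the 8, leaving 2 unmatched; no matching can do better.

2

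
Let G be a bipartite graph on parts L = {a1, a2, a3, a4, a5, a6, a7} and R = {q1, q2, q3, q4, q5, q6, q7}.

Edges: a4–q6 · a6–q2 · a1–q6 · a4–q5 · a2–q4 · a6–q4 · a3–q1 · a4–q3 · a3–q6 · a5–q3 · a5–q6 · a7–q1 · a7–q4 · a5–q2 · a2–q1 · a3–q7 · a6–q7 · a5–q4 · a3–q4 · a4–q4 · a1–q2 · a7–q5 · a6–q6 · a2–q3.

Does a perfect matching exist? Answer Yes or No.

One maximum matching: a1-q2, a2-q3, a3-q1, a4-q5, a5-q6, a6-q7, a7-q4.
All 7 left vertices are covered.

Yes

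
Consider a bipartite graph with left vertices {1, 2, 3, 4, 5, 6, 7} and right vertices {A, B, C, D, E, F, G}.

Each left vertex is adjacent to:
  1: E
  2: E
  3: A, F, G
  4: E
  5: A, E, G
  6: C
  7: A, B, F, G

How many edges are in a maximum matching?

A valid assignment of size 5: 1–E, 3–F, 5–G, 6–C, 7–B.
The set {1, 2, 4} has only 1 neighbour ({E}), so by Hall's theorem at most 5 of the 7 left vertices can be matched.

5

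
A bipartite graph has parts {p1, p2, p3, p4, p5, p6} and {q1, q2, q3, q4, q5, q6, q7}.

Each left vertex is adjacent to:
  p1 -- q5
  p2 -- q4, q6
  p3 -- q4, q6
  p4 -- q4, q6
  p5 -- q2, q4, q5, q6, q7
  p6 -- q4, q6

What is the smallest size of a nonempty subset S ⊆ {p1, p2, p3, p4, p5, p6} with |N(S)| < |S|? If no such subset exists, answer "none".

Take S = {p2, p3, p4}. Its neighbourhood is {q4, q6}, so |N(S)| = 2 < |S| = 3.
Every subset of size less than 3 has at least as many neighbours as members, so 3 is the minimum.

3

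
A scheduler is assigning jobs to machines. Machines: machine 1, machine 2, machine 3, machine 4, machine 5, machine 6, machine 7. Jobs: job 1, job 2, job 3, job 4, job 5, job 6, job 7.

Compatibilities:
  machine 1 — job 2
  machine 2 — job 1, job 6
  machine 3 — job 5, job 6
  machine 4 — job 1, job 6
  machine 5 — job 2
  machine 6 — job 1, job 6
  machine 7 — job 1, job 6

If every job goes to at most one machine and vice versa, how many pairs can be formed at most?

4

A valid assignment of size 4: machine 1–job 2, machine 2–job 1, machine 3–job 5, machine 4–job 6.
The set {machine 1, machine 2, machine 4, machine 5, machine 6, machine 7} has only 3 neighbours ({job 1, job 2, job 6}), so by Hall's theorem at most 4 of the 7 machines can be matched.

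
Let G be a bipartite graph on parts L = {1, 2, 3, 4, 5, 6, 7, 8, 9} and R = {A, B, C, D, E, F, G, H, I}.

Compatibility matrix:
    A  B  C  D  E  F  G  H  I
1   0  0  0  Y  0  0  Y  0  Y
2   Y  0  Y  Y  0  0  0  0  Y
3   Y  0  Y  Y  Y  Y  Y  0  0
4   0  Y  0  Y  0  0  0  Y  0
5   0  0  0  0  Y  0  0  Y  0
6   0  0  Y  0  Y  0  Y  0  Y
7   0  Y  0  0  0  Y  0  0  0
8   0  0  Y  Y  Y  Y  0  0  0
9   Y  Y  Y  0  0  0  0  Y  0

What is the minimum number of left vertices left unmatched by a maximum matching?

0

For example, pair 1→G, 2→I, 3→A, 4→D, 5→H, 6→C, 7→F, 8→E, 9→B.
All 9 left vertices are matched, so no larger matching exists.
That matches 9 of the 9, leaving 0 unmatched; no matching can do better.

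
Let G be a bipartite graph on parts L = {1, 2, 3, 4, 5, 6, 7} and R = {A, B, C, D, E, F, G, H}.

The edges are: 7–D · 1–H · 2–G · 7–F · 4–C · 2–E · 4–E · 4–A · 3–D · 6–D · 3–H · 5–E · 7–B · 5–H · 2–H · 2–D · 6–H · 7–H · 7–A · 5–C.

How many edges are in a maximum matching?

6

For example, pair 1-H, 2-G, 3-D, 4-C, 5-E, 7-A.
The set {1, 3, 6} has only 2 neighbours ({D, H}), so by Hall's theorem at most 6 of the 7 left vertices can be matched.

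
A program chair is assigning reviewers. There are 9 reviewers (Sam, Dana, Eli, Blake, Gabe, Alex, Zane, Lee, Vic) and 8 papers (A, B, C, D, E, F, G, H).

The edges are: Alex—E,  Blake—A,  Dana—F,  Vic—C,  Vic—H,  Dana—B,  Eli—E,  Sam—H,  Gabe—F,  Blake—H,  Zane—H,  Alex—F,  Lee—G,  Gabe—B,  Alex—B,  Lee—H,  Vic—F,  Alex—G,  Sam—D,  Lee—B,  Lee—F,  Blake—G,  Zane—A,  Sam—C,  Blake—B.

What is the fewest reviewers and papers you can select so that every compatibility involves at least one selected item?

8

The 8 edges Sam–D, Dana–F, Eli–E, Blake–A, Gabe–B, Alex–G, Zane–H, Vic–C form a matching, so any vertex cover needs at least 8 vertices (one per matched edge).
Conversely {Sam, Vic, A, B, E, F, G, H} meets every edge and has exactly 8 vertices, so 8 is optimal.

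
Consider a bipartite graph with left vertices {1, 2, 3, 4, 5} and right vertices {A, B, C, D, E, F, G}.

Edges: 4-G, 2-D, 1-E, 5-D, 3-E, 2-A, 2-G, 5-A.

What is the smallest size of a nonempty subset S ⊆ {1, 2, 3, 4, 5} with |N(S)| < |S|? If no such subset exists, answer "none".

Take S = {1, 3}. Its neighbourhood is {E}, so |N(S)| = 1 < |S| = 2.
No single vertex violates Hall's condition since each has at least one neighbour, so 2 is the minimum.

2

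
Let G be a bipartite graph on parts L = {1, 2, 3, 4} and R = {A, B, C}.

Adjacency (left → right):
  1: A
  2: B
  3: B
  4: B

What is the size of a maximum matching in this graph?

2

One maximum matching: 1→A, 2→B.
The set {2, 3, 4} has only 1 neighbour ({B}), so by Hall's theorem at most 2 of the 4 left vertices can be matched.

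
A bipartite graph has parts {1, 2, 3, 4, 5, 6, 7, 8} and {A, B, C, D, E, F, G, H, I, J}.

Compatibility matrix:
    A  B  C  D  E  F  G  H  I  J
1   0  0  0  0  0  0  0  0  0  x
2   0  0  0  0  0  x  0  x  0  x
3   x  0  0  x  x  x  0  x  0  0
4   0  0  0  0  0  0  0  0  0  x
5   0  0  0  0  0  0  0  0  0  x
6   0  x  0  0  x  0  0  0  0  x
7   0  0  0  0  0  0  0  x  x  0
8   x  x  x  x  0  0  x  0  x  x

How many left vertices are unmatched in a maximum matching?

2

For example, pair 1→J, 2→F, 3→A, 6→B, 7→H, 8→G.
The set {1, 4, 5} has only 1 neighbour ({J}), so by Hall's theorem at most 6 of the 8 left vertices can be matched.
That matches 6 of the 8, leaving 2 unmatched; no matching can do better.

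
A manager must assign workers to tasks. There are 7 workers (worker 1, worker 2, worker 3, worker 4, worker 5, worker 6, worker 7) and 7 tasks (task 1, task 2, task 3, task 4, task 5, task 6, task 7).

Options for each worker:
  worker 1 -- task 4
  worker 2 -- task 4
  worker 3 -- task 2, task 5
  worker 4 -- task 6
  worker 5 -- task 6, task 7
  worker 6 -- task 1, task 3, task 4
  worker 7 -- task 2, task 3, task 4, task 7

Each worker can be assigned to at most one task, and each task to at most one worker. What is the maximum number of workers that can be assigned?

6

One maximum matching: worker 1–task 4, worker 3–task 5, worker 4–task 6, worker 5–task 7, worker 6–task 1, worker 7–task 2.
The set {worker 1, worker 2} has only 1 neighbour ({task 4}), so by Hall's theorem at most 6 of the 7 workers can be matched.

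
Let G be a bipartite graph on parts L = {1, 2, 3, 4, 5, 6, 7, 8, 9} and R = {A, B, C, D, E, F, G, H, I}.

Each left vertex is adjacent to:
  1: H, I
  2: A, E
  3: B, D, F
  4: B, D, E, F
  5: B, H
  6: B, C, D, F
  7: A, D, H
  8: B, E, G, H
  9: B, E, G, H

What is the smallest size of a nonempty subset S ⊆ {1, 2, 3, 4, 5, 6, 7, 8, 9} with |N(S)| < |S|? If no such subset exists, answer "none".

none

A matching saturating every left vertex exists, for instance 1→I, 2→A, 3→F, 4→E, 5→H, 6→C, 7→D, 8→G, 9→B.
By Hall's marriage theorem, this means |N(S)| ≥ |S| for every subset S, so no violating subset exists.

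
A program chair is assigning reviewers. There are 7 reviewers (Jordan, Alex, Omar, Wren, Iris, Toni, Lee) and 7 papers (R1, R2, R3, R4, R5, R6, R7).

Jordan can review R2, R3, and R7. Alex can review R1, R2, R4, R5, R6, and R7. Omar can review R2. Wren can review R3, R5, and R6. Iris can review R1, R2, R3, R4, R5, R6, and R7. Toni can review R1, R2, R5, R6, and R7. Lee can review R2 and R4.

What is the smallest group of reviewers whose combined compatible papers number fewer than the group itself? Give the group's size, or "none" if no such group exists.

A matching saturating every reviewer exists, for instance Jordan→R7, Alex→R6, Omar→R2, Wren→R5, Iris→R3, Toni→R1, Lee→R4.
By Hall's marriage theorem, this means |N(S)| ≥ |S| for every subset S, so no violating subset exists.

none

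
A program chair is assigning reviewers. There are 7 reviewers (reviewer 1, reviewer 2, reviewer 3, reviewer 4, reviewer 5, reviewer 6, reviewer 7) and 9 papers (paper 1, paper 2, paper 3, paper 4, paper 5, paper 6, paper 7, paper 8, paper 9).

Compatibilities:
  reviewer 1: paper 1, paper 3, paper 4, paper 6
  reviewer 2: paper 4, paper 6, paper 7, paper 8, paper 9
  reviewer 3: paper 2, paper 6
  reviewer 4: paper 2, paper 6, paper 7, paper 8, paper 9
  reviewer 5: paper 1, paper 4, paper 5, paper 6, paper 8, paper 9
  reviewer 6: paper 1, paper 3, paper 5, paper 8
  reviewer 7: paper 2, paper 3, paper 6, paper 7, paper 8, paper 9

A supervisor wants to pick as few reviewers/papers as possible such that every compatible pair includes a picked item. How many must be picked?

7

The 7 edges reviewer 1–paper 4, reviewer 2–paper 8, reviewer 3–paper 2, reviewer 4–paper 7, reviewer 5–paper 6, reviewer 6–paper 1, reviewer 7–paper 9 form a matching, so any vertex cover needs at least 7 vertices (one per matched edge).
Conversely {reviewer 1, reviewer 2, reviewer 3, reviewer 4, reviewer 5, reviewer 6, reviewer 7} meets every edge and has exactly 7 vertices, so 7 is optimal.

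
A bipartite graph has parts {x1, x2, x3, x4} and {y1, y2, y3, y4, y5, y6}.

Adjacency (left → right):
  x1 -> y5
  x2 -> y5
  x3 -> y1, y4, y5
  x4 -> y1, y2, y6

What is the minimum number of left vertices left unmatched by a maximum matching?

For example, pair x1–y5, x3–y4, x4–y1.
The set {x1, x2} has only 1 neighbour ({y5}), so by Hall's theorem at most 3 of the 4 left vertices can be matched.
That matches 3 of the 4, leaving 1 unmatched; no matching can do better.

1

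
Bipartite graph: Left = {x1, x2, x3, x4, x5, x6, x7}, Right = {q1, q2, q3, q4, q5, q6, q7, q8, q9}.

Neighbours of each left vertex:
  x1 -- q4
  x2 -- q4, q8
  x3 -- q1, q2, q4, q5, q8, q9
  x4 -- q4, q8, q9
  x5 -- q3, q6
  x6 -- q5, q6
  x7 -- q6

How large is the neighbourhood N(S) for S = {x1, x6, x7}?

3

The union of neighbours of {x1, x6, x7} is {q4, q5, q6}, which has 3 elements.
Since |N(S)| = 3 ≥ |S| = 3, Hall's condition holds for this subset.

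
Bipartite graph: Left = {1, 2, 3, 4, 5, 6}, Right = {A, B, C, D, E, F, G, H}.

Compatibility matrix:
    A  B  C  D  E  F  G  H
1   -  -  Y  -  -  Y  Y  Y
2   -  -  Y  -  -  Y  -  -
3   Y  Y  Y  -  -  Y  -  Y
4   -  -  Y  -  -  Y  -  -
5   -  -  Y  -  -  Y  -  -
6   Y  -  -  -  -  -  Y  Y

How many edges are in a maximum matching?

One maximum matching: 1-H, 2-C, 3-A, 4-F, 6-G.
The set {2, 4, 5} has only 2 neighbours ({C, F}), so by Hall's theorem at most 5 of the 6 left vertices can be matched.

5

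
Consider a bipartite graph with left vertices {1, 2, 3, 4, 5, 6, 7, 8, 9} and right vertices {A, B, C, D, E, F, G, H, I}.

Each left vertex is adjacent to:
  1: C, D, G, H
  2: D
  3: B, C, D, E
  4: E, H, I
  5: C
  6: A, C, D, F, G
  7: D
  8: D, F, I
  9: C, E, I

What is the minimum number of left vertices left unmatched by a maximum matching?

A valid assignment of size 8: 1-G, 2-D, 3-B, 4-H, 5-C, 6-A, 8-F, 9-E.
The set {2, 7} has only 1 neighbour ({D}), so by Hall's theorem at most 8 of the 9 left vertices can be matched.
That matches 8 of the 9, leaving 1 unmatched; no matching can do better.

1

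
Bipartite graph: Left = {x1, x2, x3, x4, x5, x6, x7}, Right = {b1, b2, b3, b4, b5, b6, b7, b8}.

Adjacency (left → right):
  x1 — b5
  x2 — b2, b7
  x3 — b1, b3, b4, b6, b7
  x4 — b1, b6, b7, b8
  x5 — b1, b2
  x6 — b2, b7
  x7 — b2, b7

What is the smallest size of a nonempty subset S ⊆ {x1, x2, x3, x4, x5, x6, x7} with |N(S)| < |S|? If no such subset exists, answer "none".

Take S = {x2, x6, x7}. Its neighbourhood is {b2, b7}, so |N(S)| = 2 < |S| = 3.
Every subset of size less than 3 has at least as many neighbours as members, so 3 is the minimum.

3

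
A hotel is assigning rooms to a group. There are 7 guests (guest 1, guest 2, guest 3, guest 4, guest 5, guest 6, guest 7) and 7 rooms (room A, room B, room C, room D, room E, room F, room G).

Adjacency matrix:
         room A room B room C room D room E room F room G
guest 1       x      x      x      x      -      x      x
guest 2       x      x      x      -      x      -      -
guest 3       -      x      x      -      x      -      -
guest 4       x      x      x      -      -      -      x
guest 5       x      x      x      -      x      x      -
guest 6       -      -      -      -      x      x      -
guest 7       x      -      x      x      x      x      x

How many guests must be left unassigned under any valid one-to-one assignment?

0

For example, pair guest 1-room C, guest 2-room B, guest 3-room E, guest 4-room G, guest 5-room A, guest 6-room F, guest 7-room D.
This saturates every guest, so 7 is the maximum.
That matches 7 of the 7, leaving 0 unmatched; no matching can do better.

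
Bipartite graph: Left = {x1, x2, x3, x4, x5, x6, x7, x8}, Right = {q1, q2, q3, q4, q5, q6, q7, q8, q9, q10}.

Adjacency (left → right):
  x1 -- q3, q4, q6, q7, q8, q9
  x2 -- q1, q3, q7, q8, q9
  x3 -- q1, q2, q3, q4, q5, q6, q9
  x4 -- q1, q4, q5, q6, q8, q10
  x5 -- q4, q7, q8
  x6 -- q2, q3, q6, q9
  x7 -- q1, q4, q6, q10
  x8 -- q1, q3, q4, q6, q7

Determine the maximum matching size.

For example, pair x1–q7, x2–q9, x3–q3, x4–q1, x5–q8, x6–q2, x7–q4, x8–q6.
All 8 left vertices are matched, so no larger matching exists.

8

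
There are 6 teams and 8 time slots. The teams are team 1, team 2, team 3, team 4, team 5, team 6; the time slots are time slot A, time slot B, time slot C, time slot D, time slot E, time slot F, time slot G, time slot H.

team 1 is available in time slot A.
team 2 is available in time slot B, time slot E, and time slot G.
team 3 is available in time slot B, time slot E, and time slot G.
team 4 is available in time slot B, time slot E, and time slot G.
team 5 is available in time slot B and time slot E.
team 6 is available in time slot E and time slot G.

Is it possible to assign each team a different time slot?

No

The set {team 2, team 3, team 4, team 5, team 6} has only 3 neighbours ({time slot B, time slot E, time slot G}), so by Hall's theorem at most 4 of the 6 teams can be matched.
Hence no matching covers every team.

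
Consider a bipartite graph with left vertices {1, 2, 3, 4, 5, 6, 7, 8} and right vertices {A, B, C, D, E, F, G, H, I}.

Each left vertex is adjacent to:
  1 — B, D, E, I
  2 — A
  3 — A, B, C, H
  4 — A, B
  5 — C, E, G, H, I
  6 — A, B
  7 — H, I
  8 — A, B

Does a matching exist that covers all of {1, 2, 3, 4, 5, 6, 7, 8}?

The set {2, 4, 6, 8} has only 2 neighbours ({A, B}), so by Hall's theorem at most 6 of the 8 left vertices can be matched.
Hence no matching covers every left vertex.

No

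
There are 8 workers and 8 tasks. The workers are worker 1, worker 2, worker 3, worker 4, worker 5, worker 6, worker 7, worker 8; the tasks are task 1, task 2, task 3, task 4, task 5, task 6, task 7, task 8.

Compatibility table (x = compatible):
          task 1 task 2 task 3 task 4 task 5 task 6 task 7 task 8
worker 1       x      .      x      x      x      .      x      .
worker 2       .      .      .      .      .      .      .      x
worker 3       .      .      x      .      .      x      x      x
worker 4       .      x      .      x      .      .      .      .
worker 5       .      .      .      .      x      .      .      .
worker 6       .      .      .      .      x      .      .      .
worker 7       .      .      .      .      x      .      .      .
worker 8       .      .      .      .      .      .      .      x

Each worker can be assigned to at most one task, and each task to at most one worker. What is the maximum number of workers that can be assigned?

For example, pair worker 1→task 4, worker 2→task 8, worker 3→task 7, worker 4→task 2, worker 5→task 5.
The set {worker 2, worker 5, worker 6, worker 7, worker 8} has only 2 neighbours ({task 5, task 8}), so by Hall's theorem at most 5 of the 8 workers can be matched.

5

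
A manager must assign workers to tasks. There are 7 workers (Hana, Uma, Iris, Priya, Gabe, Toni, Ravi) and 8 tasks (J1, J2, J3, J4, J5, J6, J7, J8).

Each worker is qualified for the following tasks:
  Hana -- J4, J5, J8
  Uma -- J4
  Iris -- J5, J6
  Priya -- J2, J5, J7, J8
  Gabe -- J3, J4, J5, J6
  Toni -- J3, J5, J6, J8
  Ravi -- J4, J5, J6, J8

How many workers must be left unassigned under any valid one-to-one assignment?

For example, pair Hana–J8, Uma–J4, Iris–J5, Priya–J7, Gabe–J6, Toni–J3.
The set {Hana, Uma, Iris, Gabe, Toni, Ravi} has only 5 neighbours ({J3, J4, J5, J6, J8}), so by Hall's theorem at most 6 of the 7 workers can be matched.
That matches 6 of the 7, leaving 1 unmatched; no matching can do better.

1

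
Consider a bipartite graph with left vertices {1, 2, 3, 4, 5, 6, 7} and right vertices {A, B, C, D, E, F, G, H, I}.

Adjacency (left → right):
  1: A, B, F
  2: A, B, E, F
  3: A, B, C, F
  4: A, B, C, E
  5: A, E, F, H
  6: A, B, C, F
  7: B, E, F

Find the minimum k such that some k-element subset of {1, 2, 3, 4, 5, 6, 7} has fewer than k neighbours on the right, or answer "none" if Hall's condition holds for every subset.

6

Take S = {1, 2, 3, 4, 6, 7}. Its neighbourhood is {A, B, C, E, F}, so |N(S)| = 5 < |S| = 6.
Every subset of size less than 6 has at least as many neighbours as members, so 6 is the minimum.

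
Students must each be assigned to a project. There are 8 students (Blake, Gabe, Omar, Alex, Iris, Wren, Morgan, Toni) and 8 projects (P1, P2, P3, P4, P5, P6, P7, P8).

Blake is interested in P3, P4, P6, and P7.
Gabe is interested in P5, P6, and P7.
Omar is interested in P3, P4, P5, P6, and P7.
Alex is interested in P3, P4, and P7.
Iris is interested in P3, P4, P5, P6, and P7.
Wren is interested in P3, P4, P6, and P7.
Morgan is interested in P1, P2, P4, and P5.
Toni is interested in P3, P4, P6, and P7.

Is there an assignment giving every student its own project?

No

The set {Blake, Gabe, Omar, Alex, Iris, Wren, Toni} has only 5 neighbours ({P3, P4, P5, P6, P7}), so by Hall's theorem at most 6 of the 8 students can be matched.
Hence no matching covers every student.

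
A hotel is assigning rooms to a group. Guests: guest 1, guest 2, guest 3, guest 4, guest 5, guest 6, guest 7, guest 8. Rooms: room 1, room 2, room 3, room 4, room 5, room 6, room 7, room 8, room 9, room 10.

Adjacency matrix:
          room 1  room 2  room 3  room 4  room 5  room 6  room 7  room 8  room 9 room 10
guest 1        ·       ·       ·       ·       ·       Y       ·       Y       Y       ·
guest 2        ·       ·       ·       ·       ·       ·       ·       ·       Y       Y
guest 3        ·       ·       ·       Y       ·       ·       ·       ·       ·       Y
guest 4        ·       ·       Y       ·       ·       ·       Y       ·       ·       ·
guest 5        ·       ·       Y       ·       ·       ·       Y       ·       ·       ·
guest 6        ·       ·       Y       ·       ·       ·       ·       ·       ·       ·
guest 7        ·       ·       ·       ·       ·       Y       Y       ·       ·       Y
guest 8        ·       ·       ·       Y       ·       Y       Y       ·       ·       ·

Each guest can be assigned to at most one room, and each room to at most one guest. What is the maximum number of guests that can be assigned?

A valid assignment of size 7: guest 1–room 8, guest 2–room 9, guest 3–room 10, guest 4–room 3, guest 5–room 7, guest 7–room 6, guest 8–room 4.
The set {guest 4, guest 5, guest 6} has only 2 neighbours ({room 3, room 7}), so by Hall's theorem at most 7 of the 8 guests can be matched.

7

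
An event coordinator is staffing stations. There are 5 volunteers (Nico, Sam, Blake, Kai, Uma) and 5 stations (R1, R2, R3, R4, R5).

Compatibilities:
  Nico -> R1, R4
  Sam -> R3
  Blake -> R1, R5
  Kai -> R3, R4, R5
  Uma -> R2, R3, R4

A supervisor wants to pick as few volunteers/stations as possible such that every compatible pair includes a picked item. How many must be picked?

{Nico, Sam, Blake, Kai, Uma} is a vertex cover of size 5: every edge has an endpoint in this set.
No smaller cover exists because Nico–R1, Sam–R3, Blake–R5, Kai–R4, Uma–R2 is a matching of size 5, and a cover must include an endpoint of each of these disjoint edges (König's theorem).

5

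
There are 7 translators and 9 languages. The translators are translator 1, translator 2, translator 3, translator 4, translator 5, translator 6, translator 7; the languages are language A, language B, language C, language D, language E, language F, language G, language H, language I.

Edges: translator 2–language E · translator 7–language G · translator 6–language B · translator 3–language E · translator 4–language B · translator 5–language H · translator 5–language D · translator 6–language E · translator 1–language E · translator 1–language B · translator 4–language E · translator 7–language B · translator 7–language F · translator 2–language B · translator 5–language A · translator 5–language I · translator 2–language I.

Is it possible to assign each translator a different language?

The set {translator 1, translator 3, translator 4, translator 6} has only 2 neighbours ({language B, language E}), so by Hall's theorem at most 5 of the 7 translators can be matched.
Hence no matching covers every translator.

No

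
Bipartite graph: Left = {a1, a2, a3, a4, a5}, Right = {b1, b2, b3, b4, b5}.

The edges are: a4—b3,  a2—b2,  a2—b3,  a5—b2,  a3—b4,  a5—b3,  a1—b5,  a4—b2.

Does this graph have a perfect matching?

No

The set {a2, a4, a5} has only 2 neighbours ({b2, b3}), so by Hall's theorem at most 4 of the 5 left vertices can be matched.
Hence no matching covers every left vertex.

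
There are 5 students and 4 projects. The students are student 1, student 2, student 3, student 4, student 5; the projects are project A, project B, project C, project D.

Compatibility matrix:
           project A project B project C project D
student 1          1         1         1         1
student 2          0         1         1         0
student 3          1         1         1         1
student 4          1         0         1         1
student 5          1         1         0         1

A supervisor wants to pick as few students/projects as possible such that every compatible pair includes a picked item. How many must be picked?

{project A, project B, project C, project D} is a vertex cover of size 4: every edge has an endpoint in this set.
No smaller cover exists because student 1–project D, student 2–project B, student 3–project A, student 4–project C is a matching of size 4, and a cover must include an endpoint of each of these disjoint edges (König's theorem).

4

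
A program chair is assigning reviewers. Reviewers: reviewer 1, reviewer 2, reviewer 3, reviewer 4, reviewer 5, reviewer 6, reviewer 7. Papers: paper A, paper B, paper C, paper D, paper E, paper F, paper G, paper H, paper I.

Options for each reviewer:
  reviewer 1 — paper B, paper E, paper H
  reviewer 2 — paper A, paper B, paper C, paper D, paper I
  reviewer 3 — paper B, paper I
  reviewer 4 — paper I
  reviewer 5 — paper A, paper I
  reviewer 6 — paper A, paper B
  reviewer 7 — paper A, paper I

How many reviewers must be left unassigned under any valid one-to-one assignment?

For example, pair reviewer 1-paper E, reviewer 2-paper C, reviewer 3-paper B, reviewer 4-paper I, reviewer 5-paper A.
The set {reviewer 3, reviewer 4, reviewer 5, reviewer 6, reviewer 7} has only 3 neighbours ({paper A, paper B, paper I}), so by Hall's theorem at most 5 of the 7 reviewers can be matched.
That matches 5 of the 7, leaving 2 unmatched; no matching can do better.

2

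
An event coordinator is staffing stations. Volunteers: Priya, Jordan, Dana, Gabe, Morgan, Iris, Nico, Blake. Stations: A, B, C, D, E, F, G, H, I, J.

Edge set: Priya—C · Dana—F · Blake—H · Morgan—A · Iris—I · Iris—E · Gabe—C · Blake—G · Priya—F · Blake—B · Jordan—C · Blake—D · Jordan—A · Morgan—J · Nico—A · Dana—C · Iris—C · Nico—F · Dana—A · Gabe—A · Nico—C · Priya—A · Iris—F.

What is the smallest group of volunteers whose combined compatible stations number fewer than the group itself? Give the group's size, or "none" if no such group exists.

Take S = {Priya, Jordan, Dana, Gabe}. Its neighbourhood is {A, C, F}, so |N(S)| = 3 < |S| = 4.
Every subset of size less than 4 has at least as many neighbours as members, so 4 is the minimum.

4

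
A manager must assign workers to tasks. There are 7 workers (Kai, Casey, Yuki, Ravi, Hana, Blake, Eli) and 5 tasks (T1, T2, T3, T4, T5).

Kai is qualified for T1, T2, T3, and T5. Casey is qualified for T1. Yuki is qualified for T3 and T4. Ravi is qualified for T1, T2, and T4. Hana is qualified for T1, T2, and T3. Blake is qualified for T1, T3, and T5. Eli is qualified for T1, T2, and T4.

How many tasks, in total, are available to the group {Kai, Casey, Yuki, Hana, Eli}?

5

The union of neighbours of {Kai, Casey, Yuki, Hana, Eli} is {T1, T2, T3, T4, T5}, which has 5 elements.
Since |N(S)| = 5 ≥ |S| = 5, Hall's condition holds for this subset.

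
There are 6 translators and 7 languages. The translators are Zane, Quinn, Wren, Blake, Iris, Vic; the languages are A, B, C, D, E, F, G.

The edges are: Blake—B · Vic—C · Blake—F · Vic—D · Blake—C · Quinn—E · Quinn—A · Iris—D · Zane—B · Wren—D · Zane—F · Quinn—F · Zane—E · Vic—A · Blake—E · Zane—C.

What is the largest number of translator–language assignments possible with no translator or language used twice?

One maximum matching: Zane→E, Quinn→F, Wren→D, Blake→B, Vic→C.
The set {Wren, Iris} has only 1 neighbour ({D}), so by Hall's theorem at most 5 of the 6 translators can be matched.

5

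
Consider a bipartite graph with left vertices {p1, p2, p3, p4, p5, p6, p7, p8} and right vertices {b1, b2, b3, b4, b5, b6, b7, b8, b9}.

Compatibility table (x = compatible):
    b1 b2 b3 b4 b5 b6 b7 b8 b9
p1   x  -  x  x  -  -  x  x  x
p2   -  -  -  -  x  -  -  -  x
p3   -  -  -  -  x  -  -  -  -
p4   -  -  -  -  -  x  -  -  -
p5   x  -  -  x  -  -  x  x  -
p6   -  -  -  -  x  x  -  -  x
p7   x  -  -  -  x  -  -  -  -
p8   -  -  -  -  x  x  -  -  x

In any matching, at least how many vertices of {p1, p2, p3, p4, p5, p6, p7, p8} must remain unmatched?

2

A valid assignment of size 6: p1-b7, p2-b9, p3-b5, p4-b6, p5-b8, p7-b1.
The set {p2, p3, p4, p6, p8} has only 3 neighbours ({b5, b6, b9}), so by Hall's theorem at most 6 of the 8 left vertices can be matched.
That matches 6 of the 8, leaving 2 unmatched; no matching can do better.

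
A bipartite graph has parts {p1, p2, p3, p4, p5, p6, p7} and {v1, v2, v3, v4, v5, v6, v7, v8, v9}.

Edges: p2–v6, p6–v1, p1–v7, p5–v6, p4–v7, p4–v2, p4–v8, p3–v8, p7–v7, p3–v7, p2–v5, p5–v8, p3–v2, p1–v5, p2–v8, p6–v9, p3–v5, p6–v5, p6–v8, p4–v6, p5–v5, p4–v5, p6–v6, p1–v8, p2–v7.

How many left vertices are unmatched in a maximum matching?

1

A valid assignment of size 6: p1-v8, p2-v7, p3-v2, p4-v5, p5-v6, p6-v1.
The set {p1, p2, p3, p4, p5, p7} has only 5 neighbours ({v2, v5, v6, v7, v8}), so by Hall's theorem at most 6 of the 7 left vertices can be matched.
That matches 6 of the 7, leaving 1 unmatched; no matching can do better.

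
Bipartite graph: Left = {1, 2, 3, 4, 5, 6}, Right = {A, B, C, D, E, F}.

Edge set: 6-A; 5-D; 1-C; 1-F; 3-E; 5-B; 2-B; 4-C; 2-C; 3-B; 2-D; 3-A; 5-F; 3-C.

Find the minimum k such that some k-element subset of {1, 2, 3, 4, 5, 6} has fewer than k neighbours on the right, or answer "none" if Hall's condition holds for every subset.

none

A matching saturating every left vertex exists, for instance 1→F, 2→D, 3→E, 4→C, 5→B, 6→A.
By Hall's marriage theorem, this means |N(S)| ≥ |S| for every subset S, so no violating subset exists.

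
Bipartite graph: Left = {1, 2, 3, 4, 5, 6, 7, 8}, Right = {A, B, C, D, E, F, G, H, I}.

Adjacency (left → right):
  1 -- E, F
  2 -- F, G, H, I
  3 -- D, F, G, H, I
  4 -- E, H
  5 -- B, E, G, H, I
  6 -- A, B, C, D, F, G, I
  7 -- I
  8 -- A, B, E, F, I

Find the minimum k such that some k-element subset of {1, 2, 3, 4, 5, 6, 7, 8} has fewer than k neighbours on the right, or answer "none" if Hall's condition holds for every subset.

A matching saturating every left vertex exists, for instance 1→E, 2→F, 3→D, 4→H, 5→B, 6→G, 7→I, 8→A.
By Hall's marriage theorem, this means |N(S)| ≥ |S| for every subset S, so no violating subset exists.

none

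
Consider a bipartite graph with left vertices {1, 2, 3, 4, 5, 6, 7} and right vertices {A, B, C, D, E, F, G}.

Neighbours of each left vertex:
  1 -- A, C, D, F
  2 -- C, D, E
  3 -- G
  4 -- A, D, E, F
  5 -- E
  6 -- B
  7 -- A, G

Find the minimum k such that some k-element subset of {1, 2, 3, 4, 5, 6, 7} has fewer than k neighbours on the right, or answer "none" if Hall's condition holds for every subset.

none

A matching saturating every left vertex exists, for instance 1→F, 2→C, 3→G, 4→D, 5→E, 6→B, 7→A.
By Hall's marriage theorem, this means |N(S)| ≥ |S| for every subset S, so no violating subset exists.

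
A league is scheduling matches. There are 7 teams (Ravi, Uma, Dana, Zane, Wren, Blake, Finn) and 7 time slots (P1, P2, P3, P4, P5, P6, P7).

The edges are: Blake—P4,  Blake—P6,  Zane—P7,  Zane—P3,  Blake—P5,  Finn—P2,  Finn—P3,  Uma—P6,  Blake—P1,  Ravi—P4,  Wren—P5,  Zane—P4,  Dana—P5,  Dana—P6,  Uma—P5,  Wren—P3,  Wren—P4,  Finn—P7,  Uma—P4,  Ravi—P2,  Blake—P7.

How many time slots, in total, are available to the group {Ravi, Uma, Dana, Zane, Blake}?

The union of neighbours of {Ravi, Uma, Dana, Zane, Blake} is {P1, P2, P3, P4, P5, P6, P7}, which has 7 elements.
Since |N(S)| = 7 ≥ |S| = 5, Hall's condition holds for this subset.

7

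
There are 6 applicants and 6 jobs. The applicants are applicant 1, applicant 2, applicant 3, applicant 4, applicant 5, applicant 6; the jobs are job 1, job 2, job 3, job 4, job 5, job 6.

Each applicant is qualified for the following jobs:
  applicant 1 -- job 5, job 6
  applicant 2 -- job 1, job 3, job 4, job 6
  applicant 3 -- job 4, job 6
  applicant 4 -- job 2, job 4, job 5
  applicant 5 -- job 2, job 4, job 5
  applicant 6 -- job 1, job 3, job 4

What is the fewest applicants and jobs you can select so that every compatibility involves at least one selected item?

A maximum matching has 6 edges (e.g. applicant 1–job 5, applicant 2–job 1, applicant 3–job 6, applicant 4–job 4, applicant 5–job 2, applicant 6–job 3).
By König's theorem the minimum vertex cover has the same size. One such cover is {applicant 1, applicant 2, applicant 3, applicant 4, applicant 5, applicant 6}.

6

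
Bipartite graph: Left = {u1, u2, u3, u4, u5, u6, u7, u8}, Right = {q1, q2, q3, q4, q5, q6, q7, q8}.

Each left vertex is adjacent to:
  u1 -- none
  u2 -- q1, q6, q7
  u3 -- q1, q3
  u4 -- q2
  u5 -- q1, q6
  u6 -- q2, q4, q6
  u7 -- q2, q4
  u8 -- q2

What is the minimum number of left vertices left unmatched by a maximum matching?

2

A valid assignment of size 6: u2–q7, u3–q3, u4–q2, u5–q1, u6–q6, u7–q4.
The set {u1, u4, u8} has only 1 neighbour ({q2}), so by Hall's theorem at most 6 of the 8 left vertices can be matched.
That matches 6 of the 8, leaving 2 unmatched; no matching can do better.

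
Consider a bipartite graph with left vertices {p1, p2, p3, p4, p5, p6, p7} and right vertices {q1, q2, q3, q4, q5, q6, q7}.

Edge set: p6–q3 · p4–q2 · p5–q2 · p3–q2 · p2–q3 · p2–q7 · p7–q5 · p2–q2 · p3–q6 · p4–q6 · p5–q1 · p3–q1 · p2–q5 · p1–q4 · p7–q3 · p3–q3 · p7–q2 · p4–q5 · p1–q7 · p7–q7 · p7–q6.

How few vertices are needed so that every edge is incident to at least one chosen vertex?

7

{p1, p2, p3, p4, p5, p6, p7} is a vertex cover of size 7: every edge has an endpoint in this set.
No smaller cover exists because p1–q4, p2–q7, p3–q2, p4–q5, p5–q1, p6–q3, p7–q6 is a matching of size 7, and a cover must include an endpoint of each of these disjoint edges (König's theorem).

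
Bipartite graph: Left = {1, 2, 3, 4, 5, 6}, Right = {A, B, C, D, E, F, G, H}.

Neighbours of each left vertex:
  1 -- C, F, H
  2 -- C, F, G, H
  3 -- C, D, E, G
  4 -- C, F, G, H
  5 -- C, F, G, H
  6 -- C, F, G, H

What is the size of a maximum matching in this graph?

5

One maximum matching: 1–H, 2–G, 3–E, 4–C, 5–F.
The set {1, 2, 4, 5, 6} has only 4 neighbours ({C, F, G, H}), so by Hall's theorem at most 5 of the 6 left vertices can be matched.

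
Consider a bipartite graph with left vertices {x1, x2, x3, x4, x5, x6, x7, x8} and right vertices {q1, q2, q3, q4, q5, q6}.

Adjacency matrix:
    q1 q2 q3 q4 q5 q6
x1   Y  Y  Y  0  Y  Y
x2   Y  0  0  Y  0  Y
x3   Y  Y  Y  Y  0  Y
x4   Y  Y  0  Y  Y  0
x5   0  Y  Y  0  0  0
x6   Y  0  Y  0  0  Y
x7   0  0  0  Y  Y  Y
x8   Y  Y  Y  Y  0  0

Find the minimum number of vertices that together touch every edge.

6

The 6 edges x1–q5, x2–q4, x3–q1, x4–q2, x5–q3, x6–q6 form a matching, so any vertex cover needs at least 6 vertices (one per matched edge).
Conversely {q1, q2, q3, q4, q5, q6} meets every edge and has exactly 6 vertices, so 6 is optimal.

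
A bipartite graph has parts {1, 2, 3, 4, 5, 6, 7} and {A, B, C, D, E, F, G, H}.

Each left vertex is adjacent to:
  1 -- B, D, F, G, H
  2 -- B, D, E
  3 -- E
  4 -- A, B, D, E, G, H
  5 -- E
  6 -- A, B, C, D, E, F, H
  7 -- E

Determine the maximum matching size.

A valid assignment of size 5: 1–H, 2–B, 3–E, 4–G, 6–A.
The set {3, 5, 7} has only 1 neighbour ({E}), so by Hall's theorem at most 5 of the 7 left vertices can be matched.

5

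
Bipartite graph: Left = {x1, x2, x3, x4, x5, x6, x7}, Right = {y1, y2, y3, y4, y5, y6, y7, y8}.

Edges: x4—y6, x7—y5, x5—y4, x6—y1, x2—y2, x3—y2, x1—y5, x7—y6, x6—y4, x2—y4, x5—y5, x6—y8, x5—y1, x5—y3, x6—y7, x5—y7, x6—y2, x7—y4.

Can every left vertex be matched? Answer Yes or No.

The set {x1, x2, x3, x4, x7} has only 4 neighbours ({y2, y4, y5, y6}), so by Hall's theorem at most 6 of the 7 left vertices can be matched.
Hence no matching covers every left vertex.

No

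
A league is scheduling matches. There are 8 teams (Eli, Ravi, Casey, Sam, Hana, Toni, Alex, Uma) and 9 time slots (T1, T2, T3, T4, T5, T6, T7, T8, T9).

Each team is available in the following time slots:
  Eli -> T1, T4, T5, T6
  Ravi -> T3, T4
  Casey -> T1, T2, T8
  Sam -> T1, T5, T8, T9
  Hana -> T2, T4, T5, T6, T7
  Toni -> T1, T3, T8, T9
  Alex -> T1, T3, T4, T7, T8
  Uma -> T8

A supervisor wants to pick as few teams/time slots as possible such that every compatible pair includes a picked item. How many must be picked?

The 8 edges Eli–T5, Ravi–T3, Casey–T2, Sam–T9, Hana–T4, Toni–T1, Alex–T7, Uma–T8 form a matching, so any vertex cover needs at least 8 vertices (one per matched edge).
Conversely {Eli, Ravi, Casey, Sam, Hana, Toni, Alex, Uma} meets every edge and has exactly 8 vertices, so 8 is optimal.

8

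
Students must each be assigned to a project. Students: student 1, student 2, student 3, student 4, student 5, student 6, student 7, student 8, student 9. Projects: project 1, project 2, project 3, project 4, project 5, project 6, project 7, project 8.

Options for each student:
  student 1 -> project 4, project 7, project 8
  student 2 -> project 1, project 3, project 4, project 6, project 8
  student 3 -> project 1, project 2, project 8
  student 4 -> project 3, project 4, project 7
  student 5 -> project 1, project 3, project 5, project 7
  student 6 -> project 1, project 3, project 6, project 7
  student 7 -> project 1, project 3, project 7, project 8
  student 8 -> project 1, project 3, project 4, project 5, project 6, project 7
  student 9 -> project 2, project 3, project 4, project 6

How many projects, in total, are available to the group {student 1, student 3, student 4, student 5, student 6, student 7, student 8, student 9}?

The union of neighbours of {student 1, student 3, student 4, student 5, student 6, student 7, student 8, student 9} is {project 1, project 2, project 3, project 4, project 5, project 6, project 7, project 8}, which has 8 elements.
Since |N(S)| = 8 ≥ |S| = 8, Hall's condition holds for this subset.

8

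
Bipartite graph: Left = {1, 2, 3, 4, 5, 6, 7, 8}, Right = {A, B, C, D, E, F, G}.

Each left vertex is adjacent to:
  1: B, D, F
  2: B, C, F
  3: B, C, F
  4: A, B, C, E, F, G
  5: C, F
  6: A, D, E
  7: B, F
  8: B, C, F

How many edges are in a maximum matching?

For example, pair 1–D, 2–B, 3–C, 4–G, 5–F, 6–E.
The set {2, 3, 5, 7, 8} has only 3 neighbours ({B, C, F}), so by Hall's theorem at most 6 of the 8 left vertices can be matched.

6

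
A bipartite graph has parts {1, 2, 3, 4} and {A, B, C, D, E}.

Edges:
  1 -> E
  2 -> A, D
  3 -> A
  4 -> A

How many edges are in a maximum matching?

For example, pair 1-E, 2-D, 3-A.
The set {3, 4} has only 1 neighbour ({A}), so by Hall's theorem at most 3 of the 4 left vertices can be matched.

3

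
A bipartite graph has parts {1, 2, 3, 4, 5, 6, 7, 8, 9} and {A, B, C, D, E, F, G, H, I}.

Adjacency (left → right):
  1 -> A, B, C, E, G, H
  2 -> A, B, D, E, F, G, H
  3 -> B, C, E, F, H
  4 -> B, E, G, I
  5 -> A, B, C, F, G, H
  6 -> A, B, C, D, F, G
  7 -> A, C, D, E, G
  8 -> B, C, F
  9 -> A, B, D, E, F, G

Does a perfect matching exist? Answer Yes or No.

One maximum matching: 1→B, 2→A, 3→H, 4→I, 5→C, 6→D, 7→E, 8→F, 9→G.
All 9 left vertices are covered.

Yes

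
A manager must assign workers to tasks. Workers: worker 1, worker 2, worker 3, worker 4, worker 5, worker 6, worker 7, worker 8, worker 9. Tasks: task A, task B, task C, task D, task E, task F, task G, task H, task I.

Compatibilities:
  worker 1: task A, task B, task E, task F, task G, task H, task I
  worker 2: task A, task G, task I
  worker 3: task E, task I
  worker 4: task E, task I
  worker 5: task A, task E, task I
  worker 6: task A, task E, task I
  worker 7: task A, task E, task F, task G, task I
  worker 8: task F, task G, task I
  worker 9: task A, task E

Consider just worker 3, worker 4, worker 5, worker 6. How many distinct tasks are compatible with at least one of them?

3

The union of neighbours of {worker 3, worker 4, worker 5, worker 6} is {task A, task E, task I}, which has 3 elements.
Since |N(S)| = 3 < |S| = 4, Hall's condition fails for this subset.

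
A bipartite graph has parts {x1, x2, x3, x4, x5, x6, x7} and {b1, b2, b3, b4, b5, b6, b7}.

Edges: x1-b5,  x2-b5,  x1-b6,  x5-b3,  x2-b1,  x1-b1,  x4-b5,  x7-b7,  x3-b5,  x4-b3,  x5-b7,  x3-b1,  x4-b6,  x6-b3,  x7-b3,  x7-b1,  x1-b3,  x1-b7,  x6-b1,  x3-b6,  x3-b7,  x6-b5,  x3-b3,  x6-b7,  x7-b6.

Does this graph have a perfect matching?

No

The set {x1, x2, x3, x4, x5, x6, x7} has only 5 neighbours ({b1, b3, b5, b6, b7}), so by Hall's theorem at most 5 of the 7 left vertices can be matched.
Hence no matching covers every left vertex.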